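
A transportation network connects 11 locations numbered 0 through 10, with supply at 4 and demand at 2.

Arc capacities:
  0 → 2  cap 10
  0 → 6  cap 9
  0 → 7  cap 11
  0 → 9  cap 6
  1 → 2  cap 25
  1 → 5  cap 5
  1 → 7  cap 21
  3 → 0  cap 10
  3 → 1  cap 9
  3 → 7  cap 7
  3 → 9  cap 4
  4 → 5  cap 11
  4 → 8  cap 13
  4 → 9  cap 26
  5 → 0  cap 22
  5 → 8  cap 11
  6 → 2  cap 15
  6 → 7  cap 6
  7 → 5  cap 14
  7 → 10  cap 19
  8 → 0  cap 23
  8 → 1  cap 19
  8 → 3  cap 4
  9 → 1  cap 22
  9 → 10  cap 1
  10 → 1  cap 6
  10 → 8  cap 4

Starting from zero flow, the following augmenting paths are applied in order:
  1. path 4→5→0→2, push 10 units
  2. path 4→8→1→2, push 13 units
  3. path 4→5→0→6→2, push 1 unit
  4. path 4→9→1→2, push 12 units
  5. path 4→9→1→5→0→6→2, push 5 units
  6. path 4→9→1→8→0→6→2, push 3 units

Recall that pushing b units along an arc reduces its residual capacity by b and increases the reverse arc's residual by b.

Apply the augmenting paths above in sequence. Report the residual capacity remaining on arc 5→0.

after path 1 (4→5→0→2, push 10): res(5,0)=12
after path 2 (4→8→1→2, push 13): res(5,0)=12
after path 3 (4→5→0→6→2, push 1): res(5,0)=11
after path 4 (4→9→1→2, push 12): res(5,0)=11
after path 5 (4→9→1→5→0→6→2, push 5): res(5,0)=6
after path 6 (4→9→1→8→0→6→2, push 3): res(5,0)=6

Residual capacity of (5,0): 6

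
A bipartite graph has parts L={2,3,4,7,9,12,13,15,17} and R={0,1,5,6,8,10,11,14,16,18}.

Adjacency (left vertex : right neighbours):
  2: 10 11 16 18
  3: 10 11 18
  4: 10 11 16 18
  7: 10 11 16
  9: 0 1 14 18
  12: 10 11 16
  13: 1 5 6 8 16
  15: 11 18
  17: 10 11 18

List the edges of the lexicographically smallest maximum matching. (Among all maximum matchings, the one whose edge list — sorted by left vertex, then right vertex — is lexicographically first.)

|M| = 6 (so the lex-smallest maximum matching has 6 edges)
process left vertices in ascending order; for each, take the smallest-labelled available neighbour that still permits 6 edges overall, or leave it unmatched if none does
lex-smallest matching: {2-10, 3-11, 4-16, 9-0, 13-1, 15-18}

Lex-smallest maximum matching: {(2,10), (3,11), (4,16), (9,0), (13,1), (15,18)}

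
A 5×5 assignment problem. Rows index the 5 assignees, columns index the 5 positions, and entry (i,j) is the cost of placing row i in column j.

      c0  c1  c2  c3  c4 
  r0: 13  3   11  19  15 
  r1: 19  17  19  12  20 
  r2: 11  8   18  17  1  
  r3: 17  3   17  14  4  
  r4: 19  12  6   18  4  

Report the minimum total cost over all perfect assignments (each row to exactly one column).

optimal assignment: row0→col0 (cost 13), row1→col3 (cost 12), row2→col4 (cost 1), row3→col1 (cost 3), row4→col2 (cost 6)
total = 13 + 12 + 1 + 3 + 6 = 35

Minimum assignment cost: 35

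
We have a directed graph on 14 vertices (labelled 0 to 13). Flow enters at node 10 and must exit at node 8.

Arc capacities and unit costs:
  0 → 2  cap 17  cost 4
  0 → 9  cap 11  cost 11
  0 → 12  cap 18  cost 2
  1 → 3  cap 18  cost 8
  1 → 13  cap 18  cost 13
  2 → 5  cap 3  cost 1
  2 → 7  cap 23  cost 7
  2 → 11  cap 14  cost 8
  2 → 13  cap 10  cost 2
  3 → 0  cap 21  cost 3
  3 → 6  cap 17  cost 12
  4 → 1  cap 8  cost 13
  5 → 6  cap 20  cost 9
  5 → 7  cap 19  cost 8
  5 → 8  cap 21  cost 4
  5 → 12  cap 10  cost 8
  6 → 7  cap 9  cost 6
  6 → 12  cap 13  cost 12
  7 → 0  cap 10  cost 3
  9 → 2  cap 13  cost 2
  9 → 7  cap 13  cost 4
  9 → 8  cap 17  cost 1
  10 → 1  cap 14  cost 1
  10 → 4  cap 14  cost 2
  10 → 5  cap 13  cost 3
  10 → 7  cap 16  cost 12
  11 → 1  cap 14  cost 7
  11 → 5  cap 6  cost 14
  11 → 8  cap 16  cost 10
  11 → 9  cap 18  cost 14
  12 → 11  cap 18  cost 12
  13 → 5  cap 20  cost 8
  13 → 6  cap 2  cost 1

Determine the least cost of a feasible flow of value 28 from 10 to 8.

Minimum cost for 28 units: 447

shortest-cost path #1: 10→5→8 push 13 @ unit cost 7 (adds 91)
shortest-cost path #2: 10→1→3→0→2→5→8 push 3 @ unit cost 21 (adds 63)
shortest-cost path #3: 10→1→3→0→9→8 push 11 @ unit cost 24 (adds 264)
shortest-cost path #4: 10→7→0→3→1→13→5→8 push 1 @ unit cost 29 (adds 29)
total cost = 447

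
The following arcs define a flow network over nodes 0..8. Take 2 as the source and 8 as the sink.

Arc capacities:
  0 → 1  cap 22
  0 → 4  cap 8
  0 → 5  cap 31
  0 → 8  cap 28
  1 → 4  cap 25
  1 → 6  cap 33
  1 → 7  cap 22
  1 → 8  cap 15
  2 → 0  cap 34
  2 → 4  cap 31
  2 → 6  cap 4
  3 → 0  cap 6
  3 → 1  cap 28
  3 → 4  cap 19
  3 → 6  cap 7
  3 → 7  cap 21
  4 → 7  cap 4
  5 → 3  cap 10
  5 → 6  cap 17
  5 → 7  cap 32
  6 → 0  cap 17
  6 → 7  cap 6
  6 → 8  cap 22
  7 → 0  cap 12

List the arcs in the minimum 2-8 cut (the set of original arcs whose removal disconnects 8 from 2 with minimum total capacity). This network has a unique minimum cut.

Min-cut arcs: {(2,0), (2,6), (4,7)} (total capacity 42)

augment #1: 2→0→8 push 28
augment #2: 2→6→8 push 4
augment #3: 2→0→1→8 push 6
augment #4: 2→4→7→0→1→8 push 4
max flow = 42; residual-reachable set from 2 gives S-side
cut edges (S→T): {(2,0), (2,6), (4,7)} total cap 42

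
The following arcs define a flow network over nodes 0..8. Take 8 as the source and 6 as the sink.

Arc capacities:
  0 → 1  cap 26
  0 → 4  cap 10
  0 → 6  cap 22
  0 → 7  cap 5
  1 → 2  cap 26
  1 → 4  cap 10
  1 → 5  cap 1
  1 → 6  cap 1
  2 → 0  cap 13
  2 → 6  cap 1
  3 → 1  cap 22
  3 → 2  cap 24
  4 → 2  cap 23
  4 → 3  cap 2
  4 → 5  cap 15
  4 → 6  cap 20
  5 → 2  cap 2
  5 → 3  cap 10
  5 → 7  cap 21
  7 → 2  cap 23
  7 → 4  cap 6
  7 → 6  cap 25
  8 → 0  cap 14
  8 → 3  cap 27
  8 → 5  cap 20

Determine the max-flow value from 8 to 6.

augment #1: 8→0→6 bottleneck 14, total now 14
augment #2: 8→3→1→6 bottleneck 1, total now 15
augment #3: 8→3→2→6 bottleneck 1, total now 16
augment #4: 8→5→7→6 bottleneck 20, total now 36
augment #5: 8→3→1→4→6 bottleneck 10, total now 46
augment #6: 8→3→2→0→6 bottleneck 8, total now 54
augment #7: 8→3→1→5→7→6 bottleneck 1, total now 55
augment #8: 8→3→2→0→4→6 bottleneck 5, total now 60

Maximum flow value: 60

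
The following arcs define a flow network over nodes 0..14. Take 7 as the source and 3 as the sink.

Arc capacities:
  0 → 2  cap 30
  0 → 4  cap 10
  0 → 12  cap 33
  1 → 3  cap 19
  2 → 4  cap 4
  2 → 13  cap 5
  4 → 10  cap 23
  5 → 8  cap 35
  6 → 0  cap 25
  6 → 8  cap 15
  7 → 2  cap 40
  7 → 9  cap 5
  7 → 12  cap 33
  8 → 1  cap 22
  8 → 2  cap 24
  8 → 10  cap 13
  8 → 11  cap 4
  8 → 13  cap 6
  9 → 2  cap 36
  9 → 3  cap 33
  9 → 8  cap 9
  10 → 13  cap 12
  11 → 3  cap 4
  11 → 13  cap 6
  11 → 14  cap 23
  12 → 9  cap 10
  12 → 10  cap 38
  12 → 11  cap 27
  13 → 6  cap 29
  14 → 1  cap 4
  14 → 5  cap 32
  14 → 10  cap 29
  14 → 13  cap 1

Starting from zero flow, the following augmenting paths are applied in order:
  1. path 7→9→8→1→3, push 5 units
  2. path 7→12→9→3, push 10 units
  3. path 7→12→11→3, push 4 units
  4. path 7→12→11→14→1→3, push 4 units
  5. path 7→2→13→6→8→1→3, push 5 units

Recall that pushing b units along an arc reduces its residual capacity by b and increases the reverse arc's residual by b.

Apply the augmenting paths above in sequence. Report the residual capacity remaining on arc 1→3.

after path 1 (7→9→8→1→3, push 5): res(1,3)=14
after path 2 (7→12→9→3, push 10): res(1,3)=14
after path 3 (7→12→11→3, push 4): res(1,3)=14
after path 4 (7→12→11→14→1→3, push 4): res(1,3)=10
after path 5 (7→2→13→6→8→1→3, push 5): res(1,3)=5

Residual capacity of (1,3): 5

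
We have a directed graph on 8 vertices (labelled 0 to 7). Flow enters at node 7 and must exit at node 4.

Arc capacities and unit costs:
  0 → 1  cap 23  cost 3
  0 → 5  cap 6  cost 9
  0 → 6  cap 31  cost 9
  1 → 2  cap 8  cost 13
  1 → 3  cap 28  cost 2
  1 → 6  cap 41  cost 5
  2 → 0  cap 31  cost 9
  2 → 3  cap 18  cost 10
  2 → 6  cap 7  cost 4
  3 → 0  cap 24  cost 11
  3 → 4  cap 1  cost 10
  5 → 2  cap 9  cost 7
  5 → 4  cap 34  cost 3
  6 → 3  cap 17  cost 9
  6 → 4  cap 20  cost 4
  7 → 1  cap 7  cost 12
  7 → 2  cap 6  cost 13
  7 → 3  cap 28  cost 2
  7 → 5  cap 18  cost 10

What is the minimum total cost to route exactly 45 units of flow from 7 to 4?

shortest-cost path #1: 7→3→4 push 1 @ unit cost 12 (adds 12)
shortest-cost path #2: 7→5→4 push 18 @ unit cost 13 (adds 234)
shortest-cost path #3: 7→1→6→4 push 7 @ unit cost 21 (adds 147)
shortest-cost path #4: 7→2→6→4 push 6 @ unit cost 21 (adds 126)
shortest-cost path #5: 7→3→0→5→4 push 6 @ unit cost 25 (adds 150)
shortest-cost path #6: 7→3→0→1→6→4 push 7 @ unit cost 25 (adds 175)
total cost = 844

Minimum cost for 45 units: 844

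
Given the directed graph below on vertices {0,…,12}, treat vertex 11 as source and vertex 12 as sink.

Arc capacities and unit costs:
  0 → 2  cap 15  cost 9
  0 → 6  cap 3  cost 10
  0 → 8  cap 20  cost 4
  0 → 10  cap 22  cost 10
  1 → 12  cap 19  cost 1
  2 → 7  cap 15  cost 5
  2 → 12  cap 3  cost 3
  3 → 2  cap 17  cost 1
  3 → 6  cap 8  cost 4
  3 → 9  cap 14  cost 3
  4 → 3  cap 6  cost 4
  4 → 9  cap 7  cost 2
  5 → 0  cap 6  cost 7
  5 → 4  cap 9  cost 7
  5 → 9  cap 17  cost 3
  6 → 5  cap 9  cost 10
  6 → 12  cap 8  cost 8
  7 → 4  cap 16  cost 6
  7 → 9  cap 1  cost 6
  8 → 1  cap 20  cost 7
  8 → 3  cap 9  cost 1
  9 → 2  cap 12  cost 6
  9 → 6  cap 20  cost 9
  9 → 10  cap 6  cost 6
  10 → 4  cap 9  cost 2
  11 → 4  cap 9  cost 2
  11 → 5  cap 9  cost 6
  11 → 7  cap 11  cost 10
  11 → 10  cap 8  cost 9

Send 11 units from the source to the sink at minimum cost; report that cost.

Minimum cost for 11 units: 197

shortest-cost path #1: 11→4→3→2→12 push 3 @ unit cost 10 (adds 30)
shortest-cost path #2: 11→4→3→6→12 push 3 @ unit cost 18 (adds 54)
shortest-cost path #3: 11→4→9→6→12 push 3 @ unit cost 21 (adds 63)
shortest-cost path #4: 11→5→0→8→1→12 push 2 @ unit cost 25 (adds 50)
total cost = 197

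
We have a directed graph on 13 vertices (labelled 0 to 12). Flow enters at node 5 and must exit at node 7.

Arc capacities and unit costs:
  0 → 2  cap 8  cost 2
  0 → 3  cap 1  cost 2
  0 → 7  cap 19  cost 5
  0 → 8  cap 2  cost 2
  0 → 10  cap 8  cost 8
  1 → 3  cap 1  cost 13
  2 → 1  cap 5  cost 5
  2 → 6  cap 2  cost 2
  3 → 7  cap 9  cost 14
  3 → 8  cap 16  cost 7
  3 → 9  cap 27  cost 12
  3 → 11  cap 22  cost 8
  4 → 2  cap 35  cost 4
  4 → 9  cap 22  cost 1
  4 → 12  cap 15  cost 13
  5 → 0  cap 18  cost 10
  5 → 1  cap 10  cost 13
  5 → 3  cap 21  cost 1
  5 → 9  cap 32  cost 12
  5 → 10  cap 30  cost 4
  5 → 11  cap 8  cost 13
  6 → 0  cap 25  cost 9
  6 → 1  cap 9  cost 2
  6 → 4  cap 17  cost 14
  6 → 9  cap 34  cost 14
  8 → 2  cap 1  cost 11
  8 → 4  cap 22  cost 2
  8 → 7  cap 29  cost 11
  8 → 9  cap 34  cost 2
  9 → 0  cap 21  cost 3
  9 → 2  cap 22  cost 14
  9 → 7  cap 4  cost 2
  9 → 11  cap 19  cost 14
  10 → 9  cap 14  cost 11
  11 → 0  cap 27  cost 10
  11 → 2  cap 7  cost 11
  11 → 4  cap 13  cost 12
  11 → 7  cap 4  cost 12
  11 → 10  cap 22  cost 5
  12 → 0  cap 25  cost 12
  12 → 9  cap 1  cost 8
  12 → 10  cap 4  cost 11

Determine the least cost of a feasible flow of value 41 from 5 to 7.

Minimum cost for 41 units: 646

shortest-cost path #1: 5→3→8→9→7 push 4 @ unit cost 12 (adds 48)
shortest-cost path #2: 5→0→7 push 18 @ unit cost 15 (adds 270)
shortest-cost path #3: 5→3→7 push 9 @ unit cost 15 (adds 135)
shortest-cost path #4: 5→3→8→9→0→7 push 1 @ unit cost 18 (adds 18)
shortest-cost path #5: 5→3→8→7 push 7 @ unit cost 19 (adds 133)
shortest-cost path #6: 5→9→8→7 push 2 @ unit cost 21 (adds 42)
total cost = 646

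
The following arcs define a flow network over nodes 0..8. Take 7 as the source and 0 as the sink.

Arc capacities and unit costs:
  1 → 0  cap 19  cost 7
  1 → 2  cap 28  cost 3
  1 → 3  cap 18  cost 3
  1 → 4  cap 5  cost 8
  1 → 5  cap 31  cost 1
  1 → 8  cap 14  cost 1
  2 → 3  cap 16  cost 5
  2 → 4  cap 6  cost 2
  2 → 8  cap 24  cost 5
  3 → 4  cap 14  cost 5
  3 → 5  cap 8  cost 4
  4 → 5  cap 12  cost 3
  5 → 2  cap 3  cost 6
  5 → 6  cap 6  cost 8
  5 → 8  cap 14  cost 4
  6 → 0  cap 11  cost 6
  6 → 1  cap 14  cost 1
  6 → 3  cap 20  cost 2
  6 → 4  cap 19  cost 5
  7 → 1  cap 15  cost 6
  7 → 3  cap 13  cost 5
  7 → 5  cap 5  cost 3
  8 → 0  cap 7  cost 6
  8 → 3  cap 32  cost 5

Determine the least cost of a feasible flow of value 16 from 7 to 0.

shortest-cost path #1: 7→1→0 push 15 @ unit cost 13 (adds 195)
shortest-cost path #2: 7→5→8→0 push 1 @ unit cost 13 (adds 13)
total cost = 208

Minimum cost for 16 units: 208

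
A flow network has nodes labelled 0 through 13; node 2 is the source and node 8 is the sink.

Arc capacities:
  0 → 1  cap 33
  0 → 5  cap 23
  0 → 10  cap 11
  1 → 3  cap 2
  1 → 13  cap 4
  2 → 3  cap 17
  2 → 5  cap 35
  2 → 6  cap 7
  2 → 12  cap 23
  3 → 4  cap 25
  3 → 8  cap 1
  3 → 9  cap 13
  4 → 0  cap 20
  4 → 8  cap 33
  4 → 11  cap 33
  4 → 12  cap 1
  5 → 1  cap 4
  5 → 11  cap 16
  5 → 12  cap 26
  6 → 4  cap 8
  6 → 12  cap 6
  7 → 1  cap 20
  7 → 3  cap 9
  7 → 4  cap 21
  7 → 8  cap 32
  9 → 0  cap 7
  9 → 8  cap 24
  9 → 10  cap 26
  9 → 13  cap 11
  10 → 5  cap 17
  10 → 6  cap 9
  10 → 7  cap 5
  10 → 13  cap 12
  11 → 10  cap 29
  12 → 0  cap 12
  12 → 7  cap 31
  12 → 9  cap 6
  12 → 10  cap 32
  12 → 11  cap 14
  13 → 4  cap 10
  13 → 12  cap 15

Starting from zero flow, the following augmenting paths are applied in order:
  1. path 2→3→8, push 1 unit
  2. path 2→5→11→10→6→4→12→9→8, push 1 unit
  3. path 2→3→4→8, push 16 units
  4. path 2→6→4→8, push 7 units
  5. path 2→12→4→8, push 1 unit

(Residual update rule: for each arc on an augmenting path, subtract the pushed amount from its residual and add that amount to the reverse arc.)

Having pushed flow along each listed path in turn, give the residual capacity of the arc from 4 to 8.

Residual capacity of (4,8): 9

after path 1 (2→3→8, push 1): res(4,8)=33
after path 2 (2→5→11→10→6→4→12→9→8, push 1): res(4,8)=33
after path 3 (2→3→4→8, push 16): res(4,8)=17
after path 4 (2→6→4→8, push 7): res(4,8)=10
after path 5 (2→12→4→8, push 1): res(4,8)=9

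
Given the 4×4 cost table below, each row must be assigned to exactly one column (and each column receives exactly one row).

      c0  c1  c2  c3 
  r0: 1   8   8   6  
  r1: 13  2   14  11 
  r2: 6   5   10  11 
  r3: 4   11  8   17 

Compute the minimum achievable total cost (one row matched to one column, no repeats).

one of 3 optimal assignments: row0→col0 (cost 1), row1→col1 (cost 2), row2→col3 (cost 11), row3→col2 (cost 8)
total = 1 + 2 + 11 + 8 = 22

Minimum assignment cost: 22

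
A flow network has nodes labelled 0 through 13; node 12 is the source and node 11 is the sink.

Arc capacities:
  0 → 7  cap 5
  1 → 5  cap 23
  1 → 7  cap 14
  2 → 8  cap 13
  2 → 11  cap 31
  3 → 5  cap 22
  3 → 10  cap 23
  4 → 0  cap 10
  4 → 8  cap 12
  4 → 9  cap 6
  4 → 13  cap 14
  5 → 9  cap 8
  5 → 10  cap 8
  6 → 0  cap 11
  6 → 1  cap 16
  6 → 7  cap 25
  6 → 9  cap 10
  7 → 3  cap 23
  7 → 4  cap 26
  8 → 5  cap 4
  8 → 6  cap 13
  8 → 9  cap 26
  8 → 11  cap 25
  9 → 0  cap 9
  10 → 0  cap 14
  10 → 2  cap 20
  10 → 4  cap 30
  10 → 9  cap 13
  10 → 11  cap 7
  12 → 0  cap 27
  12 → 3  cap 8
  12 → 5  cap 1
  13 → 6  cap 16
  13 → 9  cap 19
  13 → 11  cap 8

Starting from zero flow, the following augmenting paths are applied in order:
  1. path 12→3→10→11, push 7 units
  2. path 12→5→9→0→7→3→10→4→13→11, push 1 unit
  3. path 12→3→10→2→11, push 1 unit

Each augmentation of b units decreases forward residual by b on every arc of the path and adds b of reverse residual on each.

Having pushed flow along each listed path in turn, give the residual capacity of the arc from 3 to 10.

after path 1 (12→3→10→11, push 7): res(3,10)=16
after path 2 (12→5→9→0→7→3→10→4→13→11, push 1): res(3,10)=15
after path 3 (12→3→10→2→11, push 1): res(3,10)=14

Residual capacity of (3,10): 14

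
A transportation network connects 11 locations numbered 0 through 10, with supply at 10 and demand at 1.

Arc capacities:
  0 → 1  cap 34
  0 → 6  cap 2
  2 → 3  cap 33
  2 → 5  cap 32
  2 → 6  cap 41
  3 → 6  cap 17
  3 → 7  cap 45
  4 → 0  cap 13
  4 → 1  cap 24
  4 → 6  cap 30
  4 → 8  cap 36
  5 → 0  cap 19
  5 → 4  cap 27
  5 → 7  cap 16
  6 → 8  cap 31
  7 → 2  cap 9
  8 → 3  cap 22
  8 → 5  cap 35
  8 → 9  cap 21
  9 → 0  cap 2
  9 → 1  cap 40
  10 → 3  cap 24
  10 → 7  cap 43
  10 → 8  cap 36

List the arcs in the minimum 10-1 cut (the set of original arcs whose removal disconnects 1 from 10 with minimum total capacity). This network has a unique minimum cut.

augment #1: 10→8→9→1 push 21
augment #2: 10→8→5→0→1 push 15
augment #3: 10→7→2→5→0→1 push 4
augment #4: 10→7→2→5→4→1 push 5
augment #5: 10→3→6→8→5→4→1 push 17
max flow = 62; residual-reachable set from 10 gives S-side
cut edges (S→T): {(3,6), (7,2), (10,8)} total cap 62

Min-cut arcs: {(3,6), (7,2), (10,8)} (total capacity 62)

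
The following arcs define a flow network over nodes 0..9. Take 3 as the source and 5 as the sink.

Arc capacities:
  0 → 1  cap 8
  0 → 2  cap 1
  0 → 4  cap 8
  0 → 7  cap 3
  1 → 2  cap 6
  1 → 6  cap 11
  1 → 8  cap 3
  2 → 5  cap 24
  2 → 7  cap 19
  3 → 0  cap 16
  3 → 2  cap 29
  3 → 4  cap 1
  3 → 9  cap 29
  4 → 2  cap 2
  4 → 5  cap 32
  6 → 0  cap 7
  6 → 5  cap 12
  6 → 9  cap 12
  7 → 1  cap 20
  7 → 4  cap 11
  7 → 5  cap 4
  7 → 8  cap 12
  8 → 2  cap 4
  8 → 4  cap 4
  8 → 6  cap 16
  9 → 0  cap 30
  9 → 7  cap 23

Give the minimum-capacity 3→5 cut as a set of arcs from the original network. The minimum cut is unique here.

augment #1: 3→2→5 push 24
augment #2: 3→4→5 push 1
augment #3: 3→0→4→5 push 8
augment #4: 3→0→7→5 push 3
augment #5: 3→2→7→5 push 1
augment #6: 3→0→1→6→5 push 5
augment #7: 3→2→7→4→5 push 4
augment #8: 3→9→7→4→5 push 7
augment #9: 3→9→0→1→6→5 push 3
augment #10: 3→9→7→1→6→5 push 3
augment #11: 3→9→7→8→4→5 push 4
augment #12: 3→9→7→8→6→5 push 1
max flow = 64; residual-reachable set from 3 gives S-side
cut edges (S→T): {(0,4), (2,5), (3,4), (6,5), (7,4), (7,5), (8,4)} total cap 64

Min-cut arcs: {(0,4), (2,5), (3,4), (6,5), (7,4), (7,5), (8,4)} (total capacity 64)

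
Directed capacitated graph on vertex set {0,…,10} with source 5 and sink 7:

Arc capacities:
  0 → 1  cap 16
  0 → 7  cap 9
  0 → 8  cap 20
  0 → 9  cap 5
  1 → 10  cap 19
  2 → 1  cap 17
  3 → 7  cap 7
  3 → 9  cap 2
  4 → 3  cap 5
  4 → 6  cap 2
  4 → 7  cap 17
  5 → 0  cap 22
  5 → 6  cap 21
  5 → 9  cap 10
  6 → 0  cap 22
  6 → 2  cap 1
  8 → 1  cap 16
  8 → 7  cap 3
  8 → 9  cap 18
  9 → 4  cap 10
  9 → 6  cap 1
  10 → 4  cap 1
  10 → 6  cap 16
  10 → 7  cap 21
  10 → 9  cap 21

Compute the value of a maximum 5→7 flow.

augment #1: 5→0→7 bottleneck 9, total now 9
augment #2: 5→0→8→7 bottleneck 3, total now 12
augment #3: 5→9→4→7 bottleneck 10, total now 22
augment #4: 5→0→1→10→7 bottleneck 10, total now 32
augment #5: 5→6→0→1→10→7 bottleneck 6, total now 38
augment #6: 5→6→2→1→10→7 bottleneck 1, total now 39
augment #7: 5→6→0→8→1→10→7 bottleneck 2, total now 41

Maximum flow value: 41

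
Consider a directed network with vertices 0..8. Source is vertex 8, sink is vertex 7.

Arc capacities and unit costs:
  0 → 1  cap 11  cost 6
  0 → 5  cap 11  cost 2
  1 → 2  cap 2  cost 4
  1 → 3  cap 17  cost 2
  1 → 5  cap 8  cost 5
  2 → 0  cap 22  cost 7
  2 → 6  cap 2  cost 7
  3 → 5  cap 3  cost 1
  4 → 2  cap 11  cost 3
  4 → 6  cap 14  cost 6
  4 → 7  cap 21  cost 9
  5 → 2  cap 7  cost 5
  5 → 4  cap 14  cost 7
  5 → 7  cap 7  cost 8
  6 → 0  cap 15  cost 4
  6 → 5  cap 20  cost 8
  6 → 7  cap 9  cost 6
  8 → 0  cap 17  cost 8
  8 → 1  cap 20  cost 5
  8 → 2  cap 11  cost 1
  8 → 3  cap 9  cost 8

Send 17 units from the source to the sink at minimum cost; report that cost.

shortest-cost path #1: 8→2→6→7 push 2 @ unit cost 14 (adds 28)
shortest-cost path #2: 8→1→3→5→7 push 3 @ unit cost 16 (adds 48)
shortest-cost path #3: 8→0→5→7 push 4 @ unit cost 18 (adds 72)
shortest-cost path #4: 8→0→5→4→7 push 7 @ unit cost 26 (adds 182)
shortest-cost path #5: 8→1→5→4→7 push 1 @ unit cost 26 (adds 26)
total cost = 356

Minimum cost for 17 units: 356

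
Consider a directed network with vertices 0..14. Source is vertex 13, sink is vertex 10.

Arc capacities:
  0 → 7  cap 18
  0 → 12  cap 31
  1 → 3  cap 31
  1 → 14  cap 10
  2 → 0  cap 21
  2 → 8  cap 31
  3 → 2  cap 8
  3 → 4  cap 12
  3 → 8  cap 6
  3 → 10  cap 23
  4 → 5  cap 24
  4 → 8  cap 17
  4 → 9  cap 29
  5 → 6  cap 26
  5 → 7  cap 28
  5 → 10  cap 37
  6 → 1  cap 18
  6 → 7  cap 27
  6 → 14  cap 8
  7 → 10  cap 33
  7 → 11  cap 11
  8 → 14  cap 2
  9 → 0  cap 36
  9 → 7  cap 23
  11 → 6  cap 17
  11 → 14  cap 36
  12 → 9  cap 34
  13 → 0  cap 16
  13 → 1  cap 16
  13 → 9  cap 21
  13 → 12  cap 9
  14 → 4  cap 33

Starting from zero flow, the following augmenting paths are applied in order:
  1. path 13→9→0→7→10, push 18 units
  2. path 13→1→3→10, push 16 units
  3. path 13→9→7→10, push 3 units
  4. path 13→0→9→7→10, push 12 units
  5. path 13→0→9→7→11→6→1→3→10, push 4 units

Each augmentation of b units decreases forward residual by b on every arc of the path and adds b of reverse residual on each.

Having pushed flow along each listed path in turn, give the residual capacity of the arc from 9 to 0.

after path 1 (13→9→0→7→10, push 18): res(9,0)=18
after path 2 (13→1→3→10, push 16): res(9,0)=18
after path 3 (13→9→7→10, push 3): res(9,0)=18
after path 4 (13→0→9→7→10, push 12): res(9,0)=30
after path 5 (13→0→9→7→11→6→1→3→10, push 4): res(9,0)=34

Residual capacity of (9,0): 34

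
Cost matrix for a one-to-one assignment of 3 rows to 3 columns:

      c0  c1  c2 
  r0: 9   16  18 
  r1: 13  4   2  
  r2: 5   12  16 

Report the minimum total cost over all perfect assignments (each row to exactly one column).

one of 2 optimal assignments: row0→col0 (cost 9), row1→col2 (cost 2), row2→col1 (cost 12)
total = 9 + 2 + 12 = 23

Minimum assignment cost: 23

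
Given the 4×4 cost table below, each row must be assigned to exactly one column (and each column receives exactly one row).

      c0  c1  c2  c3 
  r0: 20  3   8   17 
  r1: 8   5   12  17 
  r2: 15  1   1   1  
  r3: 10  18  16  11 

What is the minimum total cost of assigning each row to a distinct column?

Minimum assignment cost: 23

optimal assignment: row0→col1 (cost 3), row1→col0 (cost 8), row2→col2 (cost 1), row3→col3 (cost 11)
total = 3 + 8 + 1 + 11 = 23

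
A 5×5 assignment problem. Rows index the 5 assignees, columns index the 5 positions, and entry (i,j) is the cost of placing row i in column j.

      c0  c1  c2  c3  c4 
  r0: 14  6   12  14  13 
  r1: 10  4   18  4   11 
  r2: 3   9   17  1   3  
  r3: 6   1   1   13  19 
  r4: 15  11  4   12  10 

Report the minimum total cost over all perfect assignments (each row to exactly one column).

Minimum assignment cost: 23

optimal assignment: row0→col1 (cost 6), row1→col3 (cost 4), row2→col4 (cost 3), row3→col0 (cost 6), row4→col2 (cost 4)
total = 6 + 4 + 3 + 6 + 4 = 23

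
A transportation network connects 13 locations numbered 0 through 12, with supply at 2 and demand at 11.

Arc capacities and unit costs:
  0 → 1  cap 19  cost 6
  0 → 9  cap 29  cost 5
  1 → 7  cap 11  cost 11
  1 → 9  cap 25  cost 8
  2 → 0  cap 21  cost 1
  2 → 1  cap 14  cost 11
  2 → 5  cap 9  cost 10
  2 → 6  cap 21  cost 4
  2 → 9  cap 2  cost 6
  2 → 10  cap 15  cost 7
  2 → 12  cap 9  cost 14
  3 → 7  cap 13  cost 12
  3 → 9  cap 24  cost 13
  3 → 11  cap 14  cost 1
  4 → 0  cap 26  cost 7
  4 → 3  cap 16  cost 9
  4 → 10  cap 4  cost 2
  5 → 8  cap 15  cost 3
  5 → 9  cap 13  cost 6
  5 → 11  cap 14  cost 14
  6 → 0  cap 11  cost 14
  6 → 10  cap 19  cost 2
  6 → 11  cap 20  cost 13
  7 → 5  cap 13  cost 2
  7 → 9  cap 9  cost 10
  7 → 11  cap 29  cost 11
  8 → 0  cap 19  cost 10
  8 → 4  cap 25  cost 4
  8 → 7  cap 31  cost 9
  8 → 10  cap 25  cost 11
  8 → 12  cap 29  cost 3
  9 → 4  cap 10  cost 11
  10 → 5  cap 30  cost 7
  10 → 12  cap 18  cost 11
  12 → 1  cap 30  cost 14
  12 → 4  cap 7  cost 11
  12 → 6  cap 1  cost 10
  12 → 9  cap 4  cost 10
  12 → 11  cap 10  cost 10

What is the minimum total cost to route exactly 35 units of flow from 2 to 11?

shortest-cost path #1: 2→6→11 push 20 @ unit cost 17 (adds 340)
shortest-cost path #2: 2→5→11 push 9 @ unit cost 24 (adds 216)
shortest-cost path #3: 2→12→11 push 6 @ unit cost 24 (adds 144)
total cost = 700

Minimum cost for 35 units: 700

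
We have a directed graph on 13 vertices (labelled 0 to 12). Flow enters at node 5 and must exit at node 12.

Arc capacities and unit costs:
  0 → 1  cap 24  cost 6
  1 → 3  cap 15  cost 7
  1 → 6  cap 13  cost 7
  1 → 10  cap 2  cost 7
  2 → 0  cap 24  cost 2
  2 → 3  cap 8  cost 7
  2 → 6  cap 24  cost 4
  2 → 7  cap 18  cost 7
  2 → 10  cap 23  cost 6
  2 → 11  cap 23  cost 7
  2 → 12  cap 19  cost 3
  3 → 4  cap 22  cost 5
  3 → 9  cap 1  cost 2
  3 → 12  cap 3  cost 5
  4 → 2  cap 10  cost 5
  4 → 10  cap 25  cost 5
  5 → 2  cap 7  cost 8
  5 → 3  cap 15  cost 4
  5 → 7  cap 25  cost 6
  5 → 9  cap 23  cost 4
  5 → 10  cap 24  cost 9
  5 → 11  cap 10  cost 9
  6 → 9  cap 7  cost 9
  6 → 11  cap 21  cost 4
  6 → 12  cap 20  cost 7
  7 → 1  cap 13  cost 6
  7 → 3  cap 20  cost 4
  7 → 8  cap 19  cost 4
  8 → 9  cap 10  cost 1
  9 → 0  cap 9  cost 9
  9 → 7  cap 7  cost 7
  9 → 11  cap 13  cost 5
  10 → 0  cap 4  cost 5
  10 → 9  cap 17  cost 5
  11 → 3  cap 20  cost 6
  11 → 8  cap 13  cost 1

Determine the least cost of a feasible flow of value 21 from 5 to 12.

Minimum cost for 21 units: 300

shortest-cost path #1: 5→3→12 push 3 @ unit cost 9 (adds 27)
shortest-cost path #2: 5→2→12 push 7 @ unit cost 11 (adds 77)
shortest-cost path #3: 5→3→4→2→12 push 10 @ unit cost 17 (adds 170)
shortest-cost path #4: 5→7→1→6→12 push 1 @ unit cost 26 (adds 26)
total cost = 300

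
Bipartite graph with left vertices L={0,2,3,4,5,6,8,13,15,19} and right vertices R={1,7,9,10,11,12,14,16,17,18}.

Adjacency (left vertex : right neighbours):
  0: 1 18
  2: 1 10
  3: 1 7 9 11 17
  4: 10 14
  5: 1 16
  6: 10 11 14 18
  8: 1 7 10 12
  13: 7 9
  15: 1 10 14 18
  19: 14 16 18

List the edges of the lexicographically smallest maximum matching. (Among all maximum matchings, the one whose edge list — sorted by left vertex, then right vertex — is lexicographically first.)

Lex-smallest maximum matching: {(0,1), (2,10), (3,7), (4,14), (5,16), (6,11), (8,12), (13,9), (15,18)}

|M| = 9 (so the lex-smallest maximum matching has 9 edges)
process left vertices in ascending order; for each, take the smallest-labelled available neighbour that still permits 9 edges overall, or leave it unmatched if none does
lex-smallest matching: {0-1, 2-10, 3-7, 4-14, 5-16, 6-11, 8-12, 13-9, 15-18}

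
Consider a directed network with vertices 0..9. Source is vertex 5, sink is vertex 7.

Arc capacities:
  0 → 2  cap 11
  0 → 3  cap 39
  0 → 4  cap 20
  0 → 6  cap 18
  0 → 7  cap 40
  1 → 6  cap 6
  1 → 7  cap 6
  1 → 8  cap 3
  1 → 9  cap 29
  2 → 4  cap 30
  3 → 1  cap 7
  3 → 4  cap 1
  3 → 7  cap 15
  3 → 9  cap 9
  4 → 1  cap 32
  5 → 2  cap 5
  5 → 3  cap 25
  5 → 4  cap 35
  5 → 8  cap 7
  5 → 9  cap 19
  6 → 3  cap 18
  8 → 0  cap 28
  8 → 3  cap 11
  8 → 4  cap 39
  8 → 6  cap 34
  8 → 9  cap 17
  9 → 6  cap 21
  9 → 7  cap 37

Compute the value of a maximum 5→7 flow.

augment #1: 5→3→7 bottleneck 15, total now 15
augment #2: 5→9→7 bottleneck 19, total now 34
augment #3: 5→3→1→7 bottleneck 6, total now 40
augment #4: 5→3→9→7 bottleneck 4, total now 44
augment #5: 5→8→0→7 bottleneck 7, total now 51
augment #6: 5→4→1→9→7 bottleneck 14, total now 65
augment #7: 5→4→1→8→0→7 bottleneck 3, total now 68

Maximum flow value: 68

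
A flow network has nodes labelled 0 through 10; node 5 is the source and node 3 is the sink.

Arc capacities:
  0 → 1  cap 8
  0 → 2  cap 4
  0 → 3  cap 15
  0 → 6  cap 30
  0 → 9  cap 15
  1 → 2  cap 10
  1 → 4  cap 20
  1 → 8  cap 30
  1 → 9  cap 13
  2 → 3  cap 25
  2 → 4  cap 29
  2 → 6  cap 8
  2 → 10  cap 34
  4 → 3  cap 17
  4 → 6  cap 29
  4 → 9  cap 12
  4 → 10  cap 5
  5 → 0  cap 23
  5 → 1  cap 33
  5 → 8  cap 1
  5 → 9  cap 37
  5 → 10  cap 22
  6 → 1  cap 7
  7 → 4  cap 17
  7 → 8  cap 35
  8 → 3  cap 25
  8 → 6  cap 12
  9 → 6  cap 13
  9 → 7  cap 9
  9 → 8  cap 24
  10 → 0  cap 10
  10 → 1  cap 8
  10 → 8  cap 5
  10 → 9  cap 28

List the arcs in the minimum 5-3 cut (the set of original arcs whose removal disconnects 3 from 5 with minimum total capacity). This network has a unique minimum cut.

augment #1: 5→0→3 push 15
augment #2: 5→8→3 push 1
augment #3: 5→0→2→3 push 4
augment #4: 5→1→2→3 push 10
augment #5: 5→1→4→3 push 17
augment #6: 5→1→8→3 push 6
augment #7: 5→9→8→3 push 18
max flow = 71; residual-reachable set from 5 gives S-side
cut edges (S→T): {(0,2), (0,3), (1,2), (4,3), (8,3)} total cap 71

Min-cut arcs: {(0,2), (0,3), (1,2), (4,3), (8,3)} (total capacity 71)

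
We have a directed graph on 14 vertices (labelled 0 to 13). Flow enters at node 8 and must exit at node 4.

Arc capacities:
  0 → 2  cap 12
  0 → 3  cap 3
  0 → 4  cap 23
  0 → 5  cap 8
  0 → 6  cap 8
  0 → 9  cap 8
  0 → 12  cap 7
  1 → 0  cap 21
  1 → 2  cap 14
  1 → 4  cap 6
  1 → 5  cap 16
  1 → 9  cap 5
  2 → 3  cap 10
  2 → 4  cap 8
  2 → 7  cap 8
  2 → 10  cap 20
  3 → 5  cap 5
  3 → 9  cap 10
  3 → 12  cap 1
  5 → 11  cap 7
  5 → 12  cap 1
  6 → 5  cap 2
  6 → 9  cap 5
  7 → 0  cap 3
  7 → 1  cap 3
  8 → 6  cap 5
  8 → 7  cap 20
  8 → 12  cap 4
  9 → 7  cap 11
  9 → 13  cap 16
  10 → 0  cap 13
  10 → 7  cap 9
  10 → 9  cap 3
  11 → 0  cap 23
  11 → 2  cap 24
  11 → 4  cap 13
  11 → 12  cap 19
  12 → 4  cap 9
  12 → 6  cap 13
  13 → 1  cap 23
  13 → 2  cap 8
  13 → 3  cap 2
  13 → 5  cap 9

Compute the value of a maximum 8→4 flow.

Maximum flow value: 15

augment #1: 8→12→4 bottleneck 4, total now 4
augment #2: 8→7→0→4 bottleneck 3, total now 7
augment #3: 8→7→1→4 bottleneck 3, total now 10
augment #4: 8→6→5→11→4 bottleneck 2, total now 12
augment #5: 8→6→9→13→1→4 bottleneck 3, total now 15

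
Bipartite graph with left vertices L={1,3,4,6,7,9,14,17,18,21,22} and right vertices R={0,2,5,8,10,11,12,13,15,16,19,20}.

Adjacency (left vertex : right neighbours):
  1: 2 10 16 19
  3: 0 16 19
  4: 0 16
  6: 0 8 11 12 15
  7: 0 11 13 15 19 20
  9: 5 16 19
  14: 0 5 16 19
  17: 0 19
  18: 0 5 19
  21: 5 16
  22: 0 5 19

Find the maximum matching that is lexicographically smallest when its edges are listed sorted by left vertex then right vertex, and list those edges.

Lex-smallest maximum matching: {(1,2), (3,0), (4,16), (6,8), (7,11), (9,5), (14,19)}

|M| = 7 (so the lex-smallest maximum matching has 7 edges)
process left vertices in ascending order; for each, take the smallest-labelled available neighbour that still permits 7 edges overall, or leave it unmatched if none does
lex-smallest matching: {1-2, 3-0, 4-16, 6-8, 7-11, 9-5, 14-19}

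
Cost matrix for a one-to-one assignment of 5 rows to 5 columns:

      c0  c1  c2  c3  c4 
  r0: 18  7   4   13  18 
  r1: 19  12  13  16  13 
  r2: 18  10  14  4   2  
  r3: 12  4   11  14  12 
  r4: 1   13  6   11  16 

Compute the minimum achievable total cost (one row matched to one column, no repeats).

optimal assignment: row0→col2 (cost 4), row1→col4 (cost 13), row2→col3 (cost 4), row3→col1 (cost 4), row4→col0 (cost 1)
total = 4 + 13 + 4 + 4 + 1 = 26

Minimum assignment cost: 26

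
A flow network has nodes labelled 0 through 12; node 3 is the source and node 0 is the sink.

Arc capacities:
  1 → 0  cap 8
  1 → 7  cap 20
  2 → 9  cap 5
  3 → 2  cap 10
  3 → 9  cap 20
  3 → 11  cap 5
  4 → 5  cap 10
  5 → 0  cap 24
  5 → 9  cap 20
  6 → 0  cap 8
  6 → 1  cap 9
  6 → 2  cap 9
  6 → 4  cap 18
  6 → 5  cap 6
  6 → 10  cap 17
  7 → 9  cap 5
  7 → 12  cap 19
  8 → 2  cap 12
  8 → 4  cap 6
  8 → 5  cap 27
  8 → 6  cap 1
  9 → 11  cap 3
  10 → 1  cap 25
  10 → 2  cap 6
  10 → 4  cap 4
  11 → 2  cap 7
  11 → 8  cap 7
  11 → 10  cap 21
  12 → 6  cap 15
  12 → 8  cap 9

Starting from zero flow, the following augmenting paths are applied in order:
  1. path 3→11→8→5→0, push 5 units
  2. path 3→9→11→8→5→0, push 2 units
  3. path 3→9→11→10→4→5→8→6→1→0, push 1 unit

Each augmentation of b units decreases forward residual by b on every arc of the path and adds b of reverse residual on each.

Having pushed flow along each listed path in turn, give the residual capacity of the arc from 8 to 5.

Residual capacity of (8,5): 21

after path 1 (3→11→8→5→0, push 5): res(8,5)=22
after path 2 (3→9→11→8→5→0, push 2): res(8,5)=20
after path 3 (3→9→11→10→4→5→8→6→1→0, push 1): res(8,5)=21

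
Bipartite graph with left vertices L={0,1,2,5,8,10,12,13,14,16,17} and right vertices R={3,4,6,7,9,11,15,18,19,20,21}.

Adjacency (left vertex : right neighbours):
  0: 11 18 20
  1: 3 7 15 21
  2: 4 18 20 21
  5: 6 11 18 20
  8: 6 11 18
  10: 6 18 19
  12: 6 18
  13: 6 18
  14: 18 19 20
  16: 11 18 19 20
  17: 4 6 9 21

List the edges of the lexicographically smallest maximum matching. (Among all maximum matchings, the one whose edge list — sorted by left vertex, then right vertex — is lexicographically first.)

|M| = 8 (so the lex-smallest maximum matching has 8 edges)
process left vertices in ascending order; for each, take the smallest-labelled available neighbour that still permits 8 edges overall, or leave it unmatched if none does
lex-smallest matching: {0-11, 1-3, 2-4, 5-6, 8-18, 10-19, 14-20, 17-9}

Lex-smallest maximum matching: {(0,11), (1,3), (2,4), (5,6), (8,18), (10,19), (14,20), (17,9)}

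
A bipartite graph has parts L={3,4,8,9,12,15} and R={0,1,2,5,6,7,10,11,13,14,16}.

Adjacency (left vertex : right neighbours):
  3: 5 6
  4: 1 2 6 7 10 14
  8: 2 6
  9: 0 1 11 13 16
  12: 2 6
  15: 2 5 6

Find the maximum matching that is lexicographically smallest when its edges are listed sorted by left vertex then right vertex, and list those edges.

Lex-smallest maximum matching: {(3,5), (4,1), (8,2), (9,0), (12,6)}

|M| = 5 (so the lex-smallest maximum matching has 5 edges)
process left vertices in ascending order; for each, take the smallest-labelled available neighbour that still permits 5 edges overall, or leave it unmatched if none does
lex-smallest matching: {3-5, 4-1, 8-2, 9-0, 12-6}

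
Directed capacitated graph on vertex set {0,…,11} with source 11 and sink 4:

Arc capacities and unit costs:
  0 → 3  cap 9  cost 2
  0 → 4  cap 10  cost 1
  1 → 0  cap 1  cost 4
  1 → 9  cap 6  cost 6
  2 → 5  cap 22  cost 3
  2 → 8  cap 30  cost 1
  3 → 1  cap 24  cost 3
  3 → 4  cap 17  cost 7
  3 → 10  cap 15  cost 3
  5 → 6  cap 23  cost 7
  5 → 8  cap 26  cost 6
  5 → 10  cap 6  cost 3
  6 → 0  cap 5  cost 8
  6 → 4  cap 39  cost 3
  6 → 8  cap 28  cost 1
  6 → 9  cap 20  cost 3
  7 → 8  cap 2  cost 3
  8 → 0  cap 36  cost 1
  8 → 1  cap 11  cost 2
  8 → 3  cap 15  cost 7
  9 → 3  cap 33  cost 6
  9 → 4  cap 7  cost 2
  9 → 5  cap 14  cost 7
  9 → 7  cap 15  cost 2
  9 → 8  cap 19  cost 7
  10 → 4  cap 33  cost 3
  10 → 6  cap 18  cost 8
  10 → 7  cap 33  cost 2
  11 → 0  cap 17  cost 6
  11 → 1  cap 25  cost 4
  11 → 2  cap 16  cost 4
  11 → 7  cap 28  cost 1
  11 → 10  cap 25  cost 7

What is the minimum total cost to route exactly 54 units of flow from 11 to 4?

shortest-cost path #1: 11→7→8→0→4 push 2 @ unit cost 6 (adds 12)
shortest-cost path #2: 11→0→4 push 8 @ unit cost 7 (adds 56)
shortest-cost path #3: 11→10→4 push 25 @ unit cost 10 (adds 250)
shortest-cost path #4: 11→1→9→4 push 6 @ unit cost 12 (adds 72)
shortest-cost path #5: 11→2→5→10→4 push 6 @ unit cost 13 (adds 78)
shortest-cost path #6: 11→0→3→10→4 push 2 @ unit cost 14 (adds 28)
shortest-cost path #7: 11→0→3→4 push 5 @ unit cost 15 (adds 75)
total cost = 571

Minimum cost for 54 units: 571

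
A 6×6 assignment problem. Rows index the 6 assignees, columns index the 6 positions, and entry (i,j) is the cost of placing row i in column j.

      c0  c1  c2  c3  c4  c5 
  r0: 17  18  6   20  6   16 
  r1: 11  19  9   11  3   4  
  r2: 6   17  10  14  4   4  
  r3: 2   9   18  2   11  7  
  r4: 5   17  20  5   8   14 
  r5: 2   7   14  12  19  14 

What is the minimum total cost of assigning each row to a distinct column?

one of 2 optimal assignments: row0→col2 (cost 6), row1→col4 (cost 3), row2→col5 (cost 4), row3→col0 (cost 2), row4→col3 (cost 5), row5→col1 (cost 7)
total = 6 + 3 + 4 + 2 + 5 + 7 = 27

Minimum assignment cost: 27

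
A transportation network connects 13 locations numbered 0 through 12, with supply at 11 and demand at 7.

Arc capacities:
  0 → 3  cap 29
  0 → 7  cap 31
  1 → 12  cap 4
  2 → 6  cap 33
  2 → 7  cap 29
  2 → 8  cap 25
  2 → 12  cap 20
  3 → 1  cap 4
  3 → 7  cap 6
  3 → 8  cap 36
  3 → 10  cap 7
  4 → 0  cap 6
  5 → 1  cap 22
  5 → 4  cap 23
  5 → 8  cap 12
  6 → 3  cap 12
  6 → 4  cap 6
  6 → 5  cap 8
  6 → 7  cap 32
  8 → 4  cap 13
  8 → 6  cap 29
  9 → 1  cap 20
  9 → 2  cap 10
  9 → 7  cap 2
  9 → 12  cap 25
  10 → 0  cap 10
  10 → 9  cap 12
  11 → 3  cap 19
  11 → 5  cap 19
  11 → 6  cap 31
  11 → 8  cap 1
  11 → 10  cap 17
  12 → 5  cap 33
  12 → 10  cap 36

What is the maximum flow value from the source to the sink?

augment #1: 11→3→7 bottleneck 6, total now 6
augment #2: 11→6→7 bottleneck 31, total now 37
augment #3: 11→8→6→7 bottleneck 1, total now 38
augment #4: 11→10→0→7 bottleneck 10, total now 48
augment #5: 11→10→9→7 bottleneck 2, total now 50
augment #6: 11→5→4→0→7 bottleneck 6, total now 56
augment #7: 11→10→9→2→7 bottleneck 5, total now 61
augment #8: 11→3→10→9→2→7 bottleneck 5, total now 66

Maximum flow value: 66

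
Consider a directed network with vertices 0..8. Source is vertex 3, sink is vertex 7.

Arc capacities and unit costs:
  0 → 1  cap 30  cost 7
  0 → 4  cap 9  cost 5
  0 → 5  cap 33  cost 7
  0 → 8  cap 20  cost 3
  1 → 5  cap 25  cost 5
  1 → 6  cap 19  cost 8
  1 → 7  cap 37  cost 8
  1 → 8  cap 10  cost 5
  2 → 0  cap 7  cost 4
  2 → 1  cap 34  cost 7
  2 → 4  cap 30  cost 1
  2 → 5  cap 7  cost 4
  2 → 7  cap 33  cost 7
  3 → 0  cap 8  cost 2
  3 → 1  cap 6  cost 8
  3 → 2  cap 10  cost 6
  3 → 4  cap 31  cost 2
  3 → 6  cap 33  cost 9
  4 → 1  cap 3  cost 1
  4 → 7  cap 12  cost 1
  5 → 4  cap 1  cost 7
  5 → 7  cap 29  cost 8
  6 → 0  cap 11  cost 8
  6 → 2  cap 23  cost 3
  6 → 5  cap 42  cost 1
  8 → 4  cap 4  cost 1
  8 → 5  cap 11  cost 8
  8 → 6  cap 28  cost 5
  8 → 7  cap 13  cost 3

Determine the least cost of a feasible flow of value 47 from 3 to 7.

Minimum cost for 47 units: 503

shortest-cost path #1: 3→4→7 push 12 @ unit cost 3 (adds 36)
shortest-cost path #2: 3→0→8→7 push 8 @ unit cost 8 (adds 64)
shortest-cost path #3: 3→4→1→7 push 3 @ unit cost 11 (adds 33)
shortest-cost path #4: 3→2→7 push 10 @ unit cost 13 (adds 130)
shortest-cost path #5: 3→1→7 push 6 @ unit cost 16 (adds 96)
shortest-cost path #6: 3→6→5→7 push 8 @ unit cost 18 (adds 144)
total cost = 503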